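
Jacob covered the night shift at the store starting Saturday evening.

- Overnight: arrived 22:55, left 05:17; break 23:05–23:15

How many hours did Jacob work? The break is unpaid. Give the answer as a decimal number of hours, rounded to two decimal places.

6.20 hours

Overnight: 22:55 → midnight = 1 h 5 min; midnight → 05:17 = 5 h 17 min; span 6 h 22 min; less 10 min break → 6 h 12 min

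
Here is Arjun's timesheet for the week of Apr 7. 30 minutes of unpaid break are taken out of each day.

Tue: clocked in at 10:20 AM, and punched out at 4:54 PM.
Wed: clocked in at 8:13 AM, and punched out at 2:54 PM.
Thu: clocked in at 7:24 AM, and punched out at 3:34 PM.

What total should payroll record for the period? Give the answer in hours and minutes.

19 h 55 min

Tue: 10:20 AM–4:54 PM = 6 h 34 min; less 30 min break → 6 h 4 min
Wed: 8:13 AM–2:54 PM = 6 h 41 min; less 30 min break → 6 h 11 min
Thu: 7:24 AM–3:34 PM = 8 h 10 min; less 30 min break → 7 h 40 min
Total: 6 h 4 min + 6 h 11 min + 7 h 40 min = 19 h 55 min.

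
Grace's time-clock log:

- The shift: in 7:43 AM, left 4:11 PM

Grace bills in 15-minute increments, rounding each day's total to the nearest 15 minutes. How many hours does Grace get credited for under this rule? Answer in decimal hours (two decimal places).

8.50 hours

The shift: 7:43 AM–4:11 PM = 8 h 28 min → rounds to 8 h 30 min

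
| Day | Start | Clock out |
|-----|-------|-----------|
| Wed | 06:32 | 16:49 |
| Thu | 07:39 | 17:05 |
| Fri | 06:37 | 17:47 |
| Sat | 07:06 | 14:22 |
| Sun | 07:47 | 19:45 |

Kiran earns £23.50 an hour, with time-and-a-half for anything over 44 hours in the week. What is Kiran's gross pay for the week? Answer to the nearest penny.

Wed: 06:32–16:49 = 10 h 17 min
Thu: 07:39–17:05 = 9 h 26 min
Fri: 06:37–17:47 = 11 h 10 min
Sat: 07:06–14:22 = 7 h 16 min
Sun: 07:47–19:45 = 11 h 58 min
Total worked: 50 h 7 min = 3007 min.
Regular 44 h 0 min = 2640 min at £23.50/h; overtime 6 h 7 min = 367 min at £35.25/h.
Pay = (2640 × £23.50 + 367 × £35.25) ÷ 60 = £1249.61.

£1249.61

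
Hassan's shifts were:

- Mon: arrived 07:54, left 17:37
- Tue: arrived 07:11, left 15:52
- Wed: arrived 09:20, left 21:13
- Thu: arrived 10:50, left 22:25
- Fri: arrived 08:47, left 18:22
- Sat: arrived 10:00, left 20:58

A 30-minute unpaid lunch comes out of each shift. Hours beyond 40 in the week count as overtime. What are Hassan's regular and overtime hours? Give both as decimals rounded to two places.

Mon: 07:54–17:37 = 9 h 43 min; less 30 min break → 9 h 13 min
Tue: 07:11–15:52 = 8 h 41 min; less 30 min break → 8 h 11 min
Wed: 09:20–21:13 = 11 h 53 min; less 30 min break → 11 h 23 min
Thu: 10:50–22:25 = 11 h 35 min; less 30 min break → 11 h 5 min
Fri: 08:47–18:22 = 9 h 35 min; less 30 min break → 9 h 5 min
Sat: 10:00–20:58 = 10 h 58 min; less 30 min break → 10 h 28 min
Total worked: 59 h 25 min = 59.42 h.
Threshold 40 h → overtime 19 h 25 min, regular 40 h 0 min.

Regular 40.00 hours, overtime 19.42 hours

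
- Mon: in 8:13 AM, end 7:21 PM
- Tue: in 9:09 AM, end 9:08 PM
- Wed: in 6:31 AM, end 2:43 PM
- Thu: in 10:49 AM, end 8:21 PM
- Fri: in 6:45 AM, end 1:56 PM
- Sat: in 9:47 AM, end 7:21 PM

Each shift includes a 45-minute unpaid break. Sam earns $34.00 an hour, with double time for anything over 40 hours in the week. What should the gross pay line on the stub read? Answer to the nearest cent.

Mon: 8:13 AM–7:21 PM = 11 h 8 min; less 45 min break → 10 h 23 min
Tue: 9:09 AM–9:08 PM = 11 h 59 min; less 45 min break → 11 h 14 min
Wed: 6:31 AM–2:43 PM = 8 h 12 min; less 45 min break → 7 h 27 min
Thu: 10:49 AM–8:21 PM = 9 h 32 min; less 45 min break → 8 h 47 min
Fri: 6:45 AM–1:56 PM = 7 h 11 min; less 45 min break → 6 h 26 min
Sat: 9:47 AM–7:21 PM = 9 h 34 min; less 45 min break → 8 h 49 min
Total worked: 53 h 6 min = 3186 min.
Regular 40 h 0 min = 2400 min at $34.00/h; overtime 13 h 6 min = 786 min at $68.00/h.
Pay = (2400 × $34.00 + 786 × $68.00) ÷ 60 = $2250.80.

$2250.80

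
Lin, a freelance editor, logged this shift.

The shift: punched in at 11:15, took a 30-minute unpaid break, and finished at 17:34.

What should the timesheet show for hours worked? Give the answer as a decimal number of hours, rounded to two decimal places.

The shift: 11:15–17:34 = 6 h 19 min; less 30 min break → 5 h 49 min

5.82 hours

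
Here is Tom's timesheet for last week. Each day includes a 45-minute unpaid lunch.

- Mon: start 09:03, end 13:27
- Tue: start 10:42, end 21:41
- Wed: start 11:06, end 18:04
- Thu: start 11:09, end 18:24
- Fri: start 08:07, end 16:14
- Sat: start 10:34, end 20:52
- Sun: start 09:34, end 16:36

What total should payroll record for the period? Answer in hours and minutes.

49 h 48 min

Mon: 09:03–13:27 = 4 h 24 min; less 45 min break → 3 h 39 min
Tue: 10:42–21:41 = 10 h 59 min; less 45 min break → 10 h 14 min
Wed: 11:06–18:04 = 6 h 58 min; less 45 min break → 6 h 13 min
Thu: 11:09–18:24 = 7 h 15 min; less 45 min break → 6 h 30 min
Fri: 08:07–16:14 = 8 h 7 min; less 45 min break → 7 h 22 min
Sat: 10:34–20:52 = 10 h 18 min; less 45 min break → 9 h 33 min
Sun: 09:34–16:36 = 7 h 2 min; less 45 min break → 6 h 17 min
Total: 3 h 39 min + 10 h 14 min + 6 h 13 min + 6 h 30 min + 7 h 22 min + 9 h 33 min + 6 h 17 min = 49 h 48 min.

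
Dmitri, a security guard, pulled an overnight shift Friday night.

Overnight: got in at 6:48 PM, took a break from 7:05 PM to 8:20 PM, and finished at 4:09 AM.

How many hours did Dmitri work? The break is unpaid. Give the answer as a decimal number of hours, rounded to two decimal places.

Overnight: 6:48 PM → midnight = 5 h 12 min; midnight → 4:09 AM = 4 h 9 min; span 9 h 21 min; less 75 min break → 8 h 6 min

8.10 hours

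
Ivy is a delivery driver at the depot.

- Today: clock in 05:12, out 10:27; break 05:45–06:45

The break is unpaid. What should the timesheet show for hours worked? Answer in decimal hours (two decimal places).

Today: 05:12–10:27 = 5 h 15 min; less 60 min break → 4 h 15 min

4.25 hours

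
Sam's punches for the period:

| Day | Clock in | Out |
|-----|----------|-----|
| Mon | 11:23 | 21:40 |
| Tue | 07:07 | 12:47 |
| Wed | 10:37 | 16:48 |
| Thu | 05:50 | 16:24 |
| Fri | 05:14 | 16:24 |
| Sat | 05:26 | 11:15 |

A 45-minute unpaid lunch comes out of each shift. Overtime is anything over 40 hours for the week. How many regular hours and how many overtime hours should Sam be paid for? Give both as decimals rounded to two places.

Regular 40.00 hours, overtime 5.18 hours

Mon: 11:23–21:40 = 10 h 17 min; less 45 min break → 9 h 32 min
Tue: 07:07–12:47 = 5 h 40 min; less 45 min break → 4 h 55 min
Wed: 10:37–16:48 = 6 h 11 min; less 45 min break → 5 h 26 min
Thu: 05:50–16:24 = 10 h 34 min; less 45 min break → 9 h 49 min
Fri: 05:14–16:24 = 11 h 10 min; less 45 min break → 10 h 25 min
Sat: 05:26–11:15 = 5 h 49 min; less 45 min break → 5 h 4 min
Total worked: 45 h 11 min = 45.18 h.
Threshold 40 h → overtime 5 h 11 min, regular 40 h 0 min.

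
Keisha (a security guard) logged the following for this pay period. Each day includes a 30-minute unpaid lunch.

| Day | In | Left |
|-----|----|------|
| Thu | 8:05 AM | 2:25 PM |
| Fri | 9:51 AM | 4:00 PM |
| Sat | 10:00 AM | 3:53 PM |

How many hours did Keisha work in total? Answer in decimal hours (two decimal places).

Thu: 8:05 AM–2:25 PM = 6 h 20 min; less 30 min break → 5 h 50 min
Fri: 9:51 AM–4:00 PM = 6 h 9 min; less 30 min break → 5 h 39 min
Sat: 10:00 AM–3:53 PM = 5 h 53 min; less 30 min break → 5 h 23 min
Total: 5 h 50 min + 5 h 39 min + 5 h 23 min = 16 h 52 min.

16.87 hours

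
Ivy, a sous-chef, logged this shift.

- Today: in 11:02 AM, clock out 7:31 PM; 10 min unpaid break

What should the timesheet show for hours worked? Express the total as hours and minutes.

Today: 11:02 AM–7:31 PM = 8 h 29 min; less 10 min break → 8 h 19 min

8 h 19 min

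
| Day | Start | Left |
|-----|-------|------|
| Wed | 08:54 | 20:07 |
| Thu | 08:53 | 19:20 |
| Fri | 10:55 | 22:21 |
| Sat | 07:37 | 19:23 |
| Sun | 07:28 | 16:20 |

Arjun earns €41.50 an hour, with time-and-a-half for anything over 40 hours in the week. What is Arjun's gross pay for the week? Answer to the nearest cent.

€2514.90

Wed: 08:54–20:07 = 11 h 13 min
Thu: 08:53–19:20 = 10 h 27 min
Fri: 10:55–22:21 = 11 h 26 min
Sat: 07:37–19:23 = 11 h 46 min
Sun: 07:28–16:20 = 8 h 52 min
Total worked: 53 h 44 min = 3224 min.
Regular 40 h 0 min = 2400 min at €41.50/h; overtime 13 h 44 min = 824 min at €62.25/h.
Pay = (2400 × €41.50 + 824 × €62.25) ÷ 60 = €2514.90.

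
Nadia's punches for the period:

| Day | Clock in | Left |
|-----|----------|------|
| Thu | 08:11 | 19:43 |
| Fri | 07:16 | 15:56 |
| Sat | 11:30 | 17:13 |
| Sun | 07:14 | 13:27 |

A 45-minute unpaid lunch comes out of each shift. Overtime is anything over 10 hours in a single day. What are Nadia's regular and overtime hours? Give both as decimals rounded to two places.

Thu: 08:11–19:43 = 11 h 32 min; less 45 min break → 10 h 47 min
Fri: 07:16–15:56 = 8 h 40 min; less 45 min break → 7 h 55 min
Sat: 11:30–17:13 = 5 h 43 min; less 45 min break → 4 h 58 min
Sun: 07:14–13:27 = 6 h 13 min; less 45 min break → 5 h 28 min
Thu reg 10 h 0 min / OT 0 h 47 min; Fri reg 7 h 55 min / OT 0 h 0 min; Sat reg 4 h 58 min / OT 0 h 0 min; Sun reg 5 h 28 min / OT 0 h 0 min.
Totals: regular 28 h 21 min, overtime 0 h 47 min.

Regular 28.35 hours, overtime 0.78 hours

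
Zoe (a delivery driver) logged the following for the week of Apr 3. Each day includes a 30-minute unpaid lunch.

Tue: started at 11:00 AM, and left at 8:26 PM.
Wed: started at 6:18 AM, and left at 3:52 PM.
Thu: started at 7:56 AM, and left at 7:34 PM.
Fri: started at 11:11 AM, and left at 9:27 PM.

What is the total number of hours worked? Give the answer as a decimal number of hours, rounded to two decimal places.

38.90 hours

Tue: 11:00 AM–8:26 PM = 9 h 26 min; less 30 min break → 8 h 56 min
Wed: 6:18 AM–3:52 PM = 9 h 34 min; less 30 min break → 9 h 4 min
Thu: 7:56 AM–7:34 PM = 11 h 38 min; less 30 min break → 11 h 8 min
Fri: 11:11 AM–9:27 PM = 10 h 16 min; less 30 min break → 9 h 46 min
Total: 8 h 56 min + 9 h 4 min + 11 h 8 min + 9 h 46 min = 38 h 54 min.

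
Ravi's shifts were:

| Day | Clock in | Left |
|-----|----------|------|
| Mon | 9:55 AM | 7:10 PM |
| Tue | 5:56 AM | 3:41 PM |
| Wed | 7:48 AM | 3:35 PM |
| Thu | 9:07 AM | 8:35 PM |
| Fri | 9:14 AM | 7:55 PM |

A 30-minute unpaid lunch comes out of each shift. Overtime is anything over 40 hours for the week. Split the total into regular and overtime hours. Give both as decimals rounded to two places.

Mon: 9:55 AM–7:10 PM = 9 h 15 min; less 30 min break → 8 h 45 min
Tue: 5:56 AM–3:41 PM = 9 h 45 min; less 30 min break → 9 h 15 min
Wed: 7:48 AM–3:35 PM = 7 h 47 min; less 30 min break → 7 h 17 min
Thu: 9:07 AM–8:35 PM = 11 h 28 min; less 30 min break → 10 h 58 min
Fri: 9:14 AM–7:55 PM = 10 h 41 min; less 30 min break → 10 h 11 min
Total worked: 46 h 26 min = 46.43 h.
Threshold 40 h → overtime 6 h 26 min, regular 40 h 0 min.

Regular 40.00 hours, overtime 6.43 hours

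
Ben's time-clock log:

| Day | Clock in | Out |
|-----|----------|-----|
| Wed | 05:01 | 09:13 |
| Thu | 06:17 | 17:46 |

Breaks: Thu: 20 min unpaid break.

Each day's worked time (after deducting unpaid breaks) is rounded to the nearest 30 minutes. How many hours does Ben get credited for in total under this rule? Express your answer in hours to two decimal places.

15.00 hours

Wed: 05:01–09:13 = 4 h 12 min → rounds to 4 h 0 min
Thu: 06:17–17:46 = 11 h 29 min − 20 min = 11 h 9 min → rounds to 11 h 0 min
Total credited: 15 h 0 min.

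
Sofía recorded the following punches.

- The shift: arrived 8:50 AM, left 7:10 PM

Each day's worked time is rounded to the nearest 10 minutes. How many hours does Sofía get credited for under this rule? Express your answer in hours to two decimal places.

The shift: 8:50 AM–7:10 PM = 10 h 20 min → rounds to 10 h 20 min

10.33 hours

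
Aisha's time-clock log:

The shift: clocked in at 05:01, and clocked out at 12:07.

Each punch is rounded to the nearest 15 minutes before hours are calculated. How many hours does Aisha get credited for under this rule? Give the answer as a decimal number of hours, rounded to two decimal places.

The shift: in 05:01→05:00, out 12:07→12:00; 7 h 0 min

7.00 hours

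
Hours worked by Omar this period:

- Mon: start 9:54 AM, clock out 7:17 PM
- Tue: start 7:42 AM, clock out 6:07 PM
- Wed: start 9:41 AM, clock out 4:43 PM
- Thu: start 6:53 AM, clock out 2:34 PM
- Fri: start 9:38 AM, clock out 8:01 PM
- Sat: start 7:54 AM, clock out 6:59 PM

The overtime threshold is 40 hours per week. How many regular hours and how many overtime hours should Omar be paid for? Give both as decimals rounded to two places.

Regular 40.00 hours, overtime 15.98 hours

Mon: 9:54 AM–7:17 PM = 9 h 23 min
Tue: 7:42 AM–6:07 PM = 10 h 25 min
Wed: 9:41 AM–4:43 PM = 7 h 2 min
Thu: 6:53 AM–2:34 PM = 7 h 41 min
Fri: 9:38 AM–8:01 PM = 10 h 23 min
Sat: 7:54 AM–6:59 PM = 11 h 5 min
Total worked: 55 h 59 min = 55.98 h.
Threshold 40 h → overtime 15 h 59 min, regular 40 h 0 min.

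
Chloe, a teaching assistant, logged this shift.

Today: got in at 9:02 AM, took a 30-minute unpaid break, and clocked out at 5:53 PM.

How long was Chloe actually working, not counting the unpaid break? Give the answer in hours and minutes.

8 h 21 min

Today: 9:02 AM–5:53 PM = 8 h 51 min; less 30 min break → 8 h 21 min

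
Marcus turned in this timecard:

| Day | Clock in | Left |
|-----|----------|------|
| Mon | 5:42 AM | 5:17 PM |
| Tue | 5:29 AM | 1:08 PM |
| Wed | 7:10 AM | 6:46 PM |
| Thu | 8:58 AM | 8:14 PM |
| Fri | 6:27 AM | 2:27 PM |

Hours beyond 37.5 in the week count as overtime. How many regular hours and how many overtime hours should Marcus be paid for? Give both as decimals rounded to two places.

Regular 37.50 hours, overtime 12.60 hours

Mon: 5:42 AM–5:17 PM = 11 h 35 min
Tue: 5:29 AM–1:08 PM = 7 h 39 min
Wed: 7:10 AM–6:46 PM = 11 h 36 min
Thu: 8:58 AM–8:14 PM = 11 h 16 min
Fri: 6:27 AM–2:27 PM = 8 h 0 min
Total worked: 50 h 6 min = 50.10 h.
Threshold 37.5 h → overtime 12 h 36 min, regular 37 h 30 min.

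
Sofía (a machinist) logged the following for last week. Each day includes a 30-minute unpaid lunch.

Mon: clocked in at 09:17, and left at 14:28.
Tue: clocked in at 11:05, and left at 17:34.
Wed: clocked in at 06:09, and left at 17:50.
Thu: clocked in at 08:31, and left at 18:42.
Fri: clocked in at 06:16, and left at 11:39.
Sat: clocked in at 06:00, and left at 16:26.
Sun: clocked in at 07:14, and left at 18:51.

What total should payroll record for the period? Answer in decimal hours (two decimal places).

Mon: 09:17–14:28 = 5 h 11 min; less 30 min break → 4 h 41 min
Tue: 11:05–17:34 = 6 h 29 min; less 30 min break → 5 h 59 min
Wed: 06:09–17:50 = 11 h 41 min; less 30 min break → 11 h 11 min
Thu: 08:31–18:42 = 10 h 11 min; less 30 min break → 9 h 41 min
Fri: 06:16–11:39 = 5 h 23 min; less 30 min break → 4 h 53 min
Sat: 06:00–16:26 = 10 h 26 min; less 30 min break → 9 h 56 min
Sun: 07:14–18:51 = 11 h 37 min; less 30 min break → 11 h 7 min
Total: 4 h 41 min + 5 h 59 min + 11 h 11 min + 9 h 41 min + 4 h 53 min + 9 h 56 min + 11 h 7 min = 57 h 28 min.

57.47 hours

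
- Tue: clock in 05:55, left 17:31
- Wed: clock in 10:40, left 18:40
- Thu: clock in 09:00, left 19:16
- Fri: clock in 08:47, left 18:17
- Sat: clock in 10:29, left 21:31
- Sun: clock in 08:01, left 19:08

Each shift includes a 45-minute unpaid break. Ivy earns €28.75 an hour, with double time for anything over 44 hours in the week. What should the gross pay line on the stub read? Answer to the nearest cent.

Tue: 05:55–17:31 = 11 h 36 min; less 45 min break → 10 h 51 min
Wed: 10:40–18:40 = 8 h 0 min; less 45 min break → 7 h 15 min
Thu: 09:00–19:16 = 10 h 16 min; less 45 min break → 9 h 31 min
Fri: 08:47–18:17 = 9 h 30 min; less 45 min break → 8 h 45 min
Sat: 10:29–21:31 = 11 h 2 min; less 45 min break → 10 h 17 min
Sun: 08:01–19:08 = 11 h 7 min; less 45 min break → 10 h 22 min
Total worked: 57 h 1 min = 3421 min.
Regular 44 h 0 min = 2640 min at €28.75/h; overtime 13 h 1 min = 781 min at €57.50/h.
Pay = (2640 × €28.75 + 781 × €57.50) ÷ 60 = €2013.46.

€2013.46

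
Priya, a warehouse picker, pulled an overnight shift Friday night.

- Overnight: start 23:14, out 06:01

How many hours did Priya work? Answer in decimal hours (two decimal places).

Overnight: 23:14 → midnight = 0 h 46 min; midnight → 06:01 = 6 h 1 min; span 6 h 47 min

6.78 hours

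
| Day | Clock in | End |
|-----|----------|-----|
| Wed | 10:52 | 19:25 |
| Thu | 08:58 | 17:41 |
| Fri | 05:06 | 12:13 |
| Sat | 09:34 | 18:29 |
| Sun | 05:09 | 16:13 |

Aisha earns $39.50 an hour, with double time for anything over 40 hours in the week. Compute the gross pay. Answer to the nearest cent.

Wed: 10:52–19:25 = 8 h 33 min
Thu: 08:58–17:41 = 8 h 43 min
Fri: 05:06–12:13 = 7 h 7 min
Sat: 09:34–18:29 = 8 h 55 min
Sun: 05:09–16:13 = 11 h 4 min
Total worked: 44 h 22 min = 2662 min.
Regular 40 h 0 min = 2400 min at $39.50/h; overtime 4 h 22 min = 262 min at $79.00/h.
Pay = (2400 × $39.50 + 262 × $79.00) ÷ 60 = $1924.97.

$1924.97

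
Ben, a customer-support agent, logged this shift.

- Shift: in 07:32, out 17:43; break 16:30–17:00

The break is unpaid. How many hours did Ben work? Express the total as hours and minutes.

Shift: 07:32–17:43 = 10 h 11 min; less 30 min break → 9 h 41 min

9 h 41 min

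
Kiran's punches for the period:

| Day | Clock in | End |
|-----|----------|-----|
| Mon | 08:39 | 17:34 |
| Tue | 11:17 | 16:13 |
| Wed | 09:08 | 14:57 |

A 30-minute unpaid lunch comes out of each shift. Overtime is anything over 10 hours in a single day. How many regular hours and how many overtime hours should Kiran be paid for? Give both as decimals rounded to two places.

Mon: 08:39–17:34 = 8 h 55 min; less 30 min break → 8 h 25 min
Tue: 11:17–16:13 = 4 h 56 min; less 30 min break → 4 h 26 min
Wed: 09:08–14:57 = 5 h 49 min; less 30 min break → 5 h 19 min
Mon reg 8 h 25 min / OT 0 h 0 min; Tue reg 4 h 26 min / OT 0 h 0 min; Wed reg 5 h 19 min / OT 0 h 0 min.
Totals: regular 18 h 10 min, overtime 0 h 0 min.

Regular 18.17 hours, overtime 0.00 hours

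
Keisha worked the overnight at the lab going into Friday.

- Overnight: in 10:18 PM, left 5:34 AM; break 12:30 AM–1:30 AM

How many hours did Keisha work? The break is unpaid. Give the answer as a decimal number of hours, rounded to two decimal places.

6.27 hours

Overnight: 10:18 PM → midnight = 1 h 42 min; midnight → 5:34 AM = 5 h 34 min; span 7 h 16 min; less 60 min break → 6 h 16 min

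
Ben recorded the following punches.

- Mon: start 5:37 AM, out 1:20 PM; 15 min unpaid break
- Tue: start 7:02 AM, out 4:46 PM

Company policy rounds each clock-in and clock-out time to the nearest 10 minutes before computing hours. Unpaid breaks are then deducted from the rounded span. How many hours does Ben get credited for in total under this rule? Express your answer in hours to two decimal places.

17.25 hours

Mon: in 5:37 AM→5:40 AM, out 1:20 PM→1:20 PM; 7 h 40 min − 15 min = 7 h 25 min
Tue: in 7:02 AM→7:00 AM, out 4:46 PM→4:50 PM; 9 h 50 min
Total credited: 17 h 15 min.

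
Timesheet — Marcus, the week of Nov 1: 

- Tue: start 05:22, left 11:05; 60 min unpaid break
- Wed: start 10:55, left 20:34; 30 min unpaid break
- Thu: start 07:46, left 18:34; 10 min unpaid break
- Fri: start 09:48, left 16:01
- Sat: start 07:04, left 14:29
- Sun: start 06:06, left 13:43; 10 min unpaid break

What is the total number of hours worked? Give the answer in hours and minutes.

Tue: 05:22–11:05 = 5 h 43 min; less 60 min break → 4 h 43 min
Wed: 10:55–20:34 = 9 h 39 min; less 30 min break → 9 h 9 min
Thu: 07:46–18:34 = 10 h 48 min; less 10 min break → 10 h 38 min
Fri: 09:48–16:01 = 6 h 13 min
Sat: 07:04–14:29 = 7 h 25 min
Sun: 06:06–13:43 = 7 h 37 min; less 10 min break → 7 h 27 min
Total: 4 h 43 min + 9 h 9 min + 10 h 38 min + 6 h 13 min + 7 h 25 min + 7 h 27 min = 45 h 35 min.

45 h 35 min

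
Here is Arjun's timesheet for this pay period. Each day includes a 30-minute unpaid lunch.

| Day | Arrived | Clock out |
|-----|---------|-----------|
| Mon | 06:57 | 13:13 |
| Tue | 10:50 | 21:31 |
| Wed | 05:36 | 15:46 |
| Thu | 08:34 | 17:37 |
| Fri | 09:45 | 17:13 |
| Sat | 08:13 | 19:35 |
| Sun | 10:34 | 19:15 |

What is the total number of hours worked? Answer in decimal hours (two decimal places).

Mon: 06:57–13:13 = 6 h 16 min; less 30 min break → 5 h 46 min
Tue: 10:50–21:31 = 10 h 41 min; less 30 min break → 10 h 11 min
Wed: 05:36–15:46 = 10 h 10 min; less 30 min break → 9 h 40 min
Thu: 08:34–17:37 = 9 h 3 min; less 30 min break → 8 h 33 min
Fri: 09:45–17:13 = 7 h 28 min; less 30 min break → 6 h 58 min
Sat: 08:13–19:35 = 11 h 22 min; less 30 min break → 10 h 52 min
Sun: 10:34–19:15 = 8 h 41 min; less 30 min break → 8 h 11 min
Total: 5 h 46 min + 10 h 11 min + 9 h 40 min + 8 h 33 min + 6 h 58 min + 10 h 52 min + 8 h 11 min = 60 h 11 min.

60.18 hours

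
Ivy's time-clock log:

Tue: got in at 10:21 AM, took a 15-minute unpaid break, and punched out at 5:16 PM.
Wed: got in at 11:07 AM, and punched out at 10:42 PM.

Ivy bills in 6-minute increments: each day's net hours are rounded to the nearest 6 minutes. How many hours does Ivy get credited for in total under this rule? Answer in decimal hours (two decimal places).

18.30 hours

Tue: 10:21 AM–5:16 PM = 6 h 55 min − 15 min = 6 h 40 min → rounds to 6 h 42 min
Wed: 11:07 AM–10:42 PM = 11 h 35 min → rounds to 11 h 36 min
Total credited: 18 h 18 min.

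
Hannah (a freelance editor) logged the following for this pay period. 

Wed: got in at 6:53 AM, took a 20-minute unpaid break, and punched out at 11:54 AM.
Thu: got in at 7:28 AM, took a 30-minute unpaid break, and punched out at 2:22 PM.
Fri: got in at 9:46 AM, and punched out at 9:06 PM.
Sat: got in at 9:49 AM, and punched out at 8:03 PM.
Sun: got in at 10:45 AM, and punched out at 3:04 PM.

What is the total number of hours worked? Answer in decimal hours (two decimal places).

36.97 hours

Wed: 6:53 AM–11:54 AM = 5 h 1 min; less 20 min break → 4 h 41 min
Thu: 7:28 AM–2:22 PM = 6 h 54 min; less 30 min break → 6 h 24 min
Fri: 9:46 AM–9:06 PM = 11 h 20 min
Sat: 9:49 AM–8:03 PM = 10 h 14 min
Sun: 10:45 AM–3:04 PM = 4 h 19 min
Total: 4 h 41 min + 6 h 24 min + 11 h 20 min + 10 h 14 min + 4 h 19 min = 36 h 58 min.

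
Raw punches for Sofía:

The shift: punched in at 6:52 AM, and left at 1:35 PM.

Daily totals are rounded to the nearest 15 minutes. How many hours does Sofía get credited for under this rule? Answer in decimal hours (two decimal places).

6.75 hours

The shift: 6:52 AM–1:35 PM = 6 h 43 min → rounds to 6 h 45 min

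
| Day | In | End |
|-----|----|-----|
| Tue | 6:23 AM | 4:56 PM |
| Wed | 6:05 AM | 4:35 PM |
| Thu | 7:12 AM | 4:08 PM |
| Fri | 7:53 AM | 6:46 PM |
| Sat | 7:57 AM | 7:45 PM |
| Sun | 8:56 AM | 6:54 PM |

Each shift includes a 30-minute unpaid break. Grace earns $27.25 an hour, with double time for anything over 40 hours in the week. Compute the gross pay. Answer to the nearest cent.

Tue: 6:23 AM–4:56 PM = 10 h 33 min; less 30 min break → 10 h 3 min
Wed: 6:05 AM–4:35 PM = 10 h 30 min; less 30 min break → 10 h 0 min
Thu: 7:12 AM–4:08 PM = 8 h 56 min; less 30 min break → 8 h 26 min
Fri: 7:53 AM–6:46 PM = 10 h 53 min; less 30 min break → 10 h 23 min
Sat: 7:57 AM–7:45 PM = 11 h 48 min; less 30 min break → 11 h 18 min
Sun: 8:56 AM–6:54 PM = 9 h 58 min; less 30 min break → 9 h 28 min
Total worked: 59 h 38 min = 3578 min.
Regular 40 h 0 min = 2400 min at $27.25/h; overtime 19 h 38 min = 1178 min at $54.50/h.
Pay = (2400 × $27.25 + 1178 × $54.50) ÷ 60 = $2160.02.

$2160.02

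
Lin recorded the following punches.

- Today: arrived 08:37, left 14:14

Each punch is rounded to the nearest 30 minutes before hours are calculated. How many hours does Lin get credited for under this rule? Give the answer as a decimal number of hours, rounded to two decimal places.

5.50 hours

Today: in 08:37→08:30, out 14:14→14:00; 5 h 30 min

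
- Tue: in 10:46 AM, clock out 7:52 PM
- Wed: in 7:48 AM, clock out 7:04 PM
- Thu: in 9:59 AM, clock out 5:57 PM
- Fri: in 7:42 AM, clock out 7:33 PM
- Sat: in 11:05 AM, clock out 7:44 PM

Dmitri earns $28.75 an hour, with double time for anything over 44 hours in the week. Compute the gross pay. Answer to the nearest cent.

$1542.92

Tue: 10:46 AM–7:52 PM = 9 h 6 min
Wed: 7:48 AM–7:04 PM = 11 h 16 min
Thu: 9:59 AM–5:57 PM = 7 h 58 min
Fri: 7:42 AM–7:33 PM = 11 h 51 min
Sat: 11:05 AM–7:44 PM = 8 h 39 min
Total worked: 48 h 50 min = 2930 min.
Regular 44 h 0 min = 2640 min at $28.75/h; overtime 4 h 50 min = 290 min at $57.50/h.
Pay = (2640 × $28.75 + 290 × $57.50) ÷ 60 = $1542.92.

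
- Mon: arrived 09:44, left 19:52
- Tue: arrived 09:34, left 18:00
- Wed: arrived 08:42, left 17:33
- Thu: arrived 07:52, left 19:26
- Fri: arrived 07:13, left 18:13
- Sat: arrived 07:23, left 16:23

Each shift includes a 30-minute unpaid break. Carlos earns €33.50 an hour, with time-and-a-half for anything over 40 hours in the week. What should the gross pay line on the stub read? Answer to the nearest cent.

Mon: 09:44–19:52 = 10 h 8 min; less 30 min break → 9 h 38 min
Tue: 09:34–18:00 = 8 h 26 min; less 30 min break → 7 h 56 min
Wed: 08:42–17:33 = 8 h 51 min; less 30 min break → 8 h 21 min
Thu: 07:52–19:26 = 11 h 34 min; less 30 min break → 11 h 4 min
Fri: 07:13–18:13 = 11 h 0 min; less 30 min break → 10 h 30 min
Sat: 07:23–16:23 = 9 h 0 min; less 30 min break → 8 h 30 min
Total worked: 55 h 59 min = 3359 min.
Regular 40 h 0 min = 2400 min at €33.50/h; overtime 15 h 59 min = 959 min at €50.25/h.
Pay = (2400 × €33.50 + 959 × €50.25) ÷ 60 = €2143.16.

€2143.16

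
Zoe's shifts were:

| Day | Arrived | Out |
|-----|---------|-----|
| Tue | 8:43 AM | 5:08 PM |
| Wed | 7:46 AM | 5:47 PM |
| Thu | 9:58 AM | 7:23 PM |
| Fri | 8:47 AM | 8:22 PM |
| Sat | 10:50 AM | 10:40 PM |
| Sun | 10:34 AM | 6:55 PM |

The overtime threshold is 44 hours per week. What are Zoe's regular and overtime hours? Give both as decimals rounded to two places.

Regular 44.00 hours, overtime 15.62 hours

Tue: 8:43 AM–5:08 PM = 8 h 25 min
Wed: 7:46 AM–5:47 PM = 10 h 1 min
Thu: 9:58 AM–7:23 PM = 9 h 25 min
Fri: 8:47 AM–8:22 PM = 11 h 35 min
Sat: 10:50 AM–10:40 PM = 11 h 50 min
Sun: 10:34 AM–6:55 PM = 8 h 21 min
Total worked: 59 h 37 min = 59.62 h.
Threshold 44 h → overtime 15 h 37 min, regular 44 h 0 min.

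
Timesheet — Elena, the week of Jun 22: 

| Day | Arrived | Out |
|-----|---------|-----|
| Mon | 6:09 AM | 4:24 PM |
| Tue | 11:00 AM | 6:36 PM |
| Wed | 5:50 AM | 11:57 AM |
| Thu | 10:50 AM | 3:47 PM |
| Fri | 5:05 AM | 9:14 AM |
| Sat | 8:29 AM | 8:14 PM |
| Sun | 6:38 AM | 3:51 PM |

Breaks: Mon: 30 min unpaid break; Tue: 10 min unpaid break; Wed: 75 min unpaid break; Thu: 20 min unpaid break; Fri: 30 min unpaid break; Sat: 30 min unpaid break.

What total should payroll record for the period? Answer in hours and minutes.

Mon: 6:09 AM–4:24 PM = 10 h 15 min; less 30 min break → 9 h 45 min
Tue: 11:00 AM–6:36 PM = 7 h 36 min; less 10 min break → 7 h 26 min
Wed: 5:50 AM–11:57 AM = 6 h 7 min; less 75 min break → 4 h 52 min
Thu: 10:50 AM–3:47 PM = 4 h 57 min; less 20 min break → 4 h 37 min
Fri: 5:05 AM–9:14 AM = 4 h 9 min; less 30 min break → 3 h 39 min
Sat: 8:29 AM–8:14 PM = 11 h 45 min; less 30 min break → 11 h 15 min
Sun: 6:38 AM–3:51 PM = 9 h 13 min
Total: 9 h 45 min + 7 h 26 min + 4 h 52 min + 4 h 37 min + 3 h 39 min + 11 h 15 min + 9 h 13 min = 50 h 47 min.

50 h 47 min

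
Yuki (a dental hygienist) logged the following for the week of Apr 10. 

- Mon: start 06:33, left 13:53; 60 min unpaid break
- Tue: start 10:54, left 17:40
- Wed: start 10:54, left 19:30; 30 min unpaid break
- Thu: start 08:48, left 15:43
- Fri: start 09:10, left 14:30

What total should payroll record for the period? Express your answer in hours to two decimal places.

33.45 hours

Mon: 06:33–13:53 = 7 h 20 min; less 60 min break → 6 h 20 min
Tue: 10:54–17:40 = 6 h 46 min
Wed: 10:54–19:30 = 8 h 36 min; less 30 min break → 8 h 6 min
Thu: 08:48–15:43 = 6 h 55 min
Fri: 09:10–14:30 = 5 h 20 min
Total: 6 h 20 min + 6 h 46 min + 8 h 6 min + 6 h 55 min + 5 h 20 min = 33 h 27 min.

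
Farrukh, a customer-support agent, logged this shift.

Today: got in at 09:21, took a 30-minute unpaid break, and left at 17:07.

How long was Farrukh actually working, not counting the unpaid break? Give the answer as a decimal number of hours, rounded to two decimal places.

7.27 hours

Today: 09:21–17:07 = 7 h 46 min; less 30 min break → 7 h 16 min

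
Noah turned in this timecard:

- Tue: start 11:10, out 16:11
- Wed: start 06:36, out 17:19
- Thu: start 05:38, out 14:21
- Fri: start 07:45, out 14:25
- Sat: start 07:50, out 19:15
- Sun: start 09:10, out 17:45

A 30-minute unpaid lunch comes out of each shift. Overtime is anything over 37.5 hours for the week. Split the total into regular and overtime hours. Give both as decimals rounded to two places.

Tue: 11:10–16:11 = 5 h 1 min; less 30 min break → 4 h 31 min
Wed: 06:36–17:19 = 10 h 43 min; less 30 min break → 10 h 13 min
Thu: 05:38–14:21 = 8 h 43 min; less 30 min break → 8 h 13 min
Fri: 07:45–14:25 = 6 h 40 min; less 30 min break → 6 h 10 min
Sat: 07:50–19:15 = 11 h 25 min; less 30 min break → 10 h 55 min
Sun: 09:10–17:45 = 8 h 35 min; less 30 min break → 8 h 5 min
Total worked: 48 h 7 min = 48.12 h.
Threshold 37.5 h → overtime 10 h 37 min, regular 37 h 30 min.

Regular 37.50 hours, overtime 10.62 hours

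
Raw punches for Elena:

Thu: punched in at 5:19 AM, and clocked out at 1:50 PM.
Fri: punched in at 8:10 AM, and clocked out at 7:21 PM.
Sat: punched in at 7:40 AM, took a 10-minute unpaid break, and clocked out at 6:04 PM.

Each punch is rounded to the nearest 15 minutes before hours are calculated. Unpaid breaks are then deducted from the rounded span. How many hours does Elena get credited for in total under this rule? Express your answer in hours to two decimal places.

Thu: in 5:19 AM→5:15 AM, out 1:50 PM→1:45 PM; 8 h 30 min
Fri: in 8:10 AM→8:15 AM, out 7:21 PM→7:15 PM; 11 h 0 min
Sat: in 7:40 AM→7:45 AM, out 6:04 PM→6:00 PM; 10 h 15 min − 10 min = 10 h 5 min
Total credited: 29 h 35 min.

29.58 hours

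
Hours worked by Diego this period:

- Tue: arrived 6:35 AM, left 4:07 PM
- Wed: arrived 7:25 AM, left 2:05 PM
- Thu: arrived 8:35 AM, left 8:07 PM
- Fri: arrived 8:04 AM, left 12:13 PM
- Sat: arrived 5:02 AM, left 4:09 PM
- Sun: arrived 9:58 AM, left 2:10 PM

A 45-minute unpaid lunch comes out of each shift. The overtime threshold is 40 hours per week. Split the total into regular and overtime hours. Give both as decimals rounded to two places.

Tue: 6:35 AM–4:07 PM = 9 h 32 min; less 45 min break → 8 h 47 min
Wed: 7:25 AM–2:05 PM = 6 h 40 min; less 45 min break → 5 h 55 min
Thu: 8:35 AM–8:07 PM = 11 h 32 min; less 45 min break → 10 h 47 min
Fri: 8:04 AM–12:13 PM = 4 h 9 min; less 45 min break → 3 h 24 min
Sat: 5:02 AM–4:09 PM = 11 h 7 min; less 45 min break → 10 h 22 min
Sun: 9:58 AM–2:10 PM = 4 h 12 min; less 45 min break → 3 h 27 min
Total worked: 42 h 42 min = 42.70 h.
Threshold 40 h → overtime 2 h 42 min, regular 40 h 0 min.

Regular 40.00 hours, overtime 2.70 hours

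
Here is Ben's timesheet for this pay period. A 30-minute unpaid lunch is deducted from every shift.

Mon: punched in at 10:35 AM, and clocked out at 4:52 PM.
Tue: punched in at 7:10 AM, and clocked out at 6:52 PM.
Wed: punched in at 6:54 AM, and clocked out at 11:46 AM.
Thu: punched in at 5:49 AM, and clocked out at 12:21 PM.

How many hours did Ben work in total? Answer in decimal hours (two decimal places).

Mon: 10:35 AM–4:52 PM = 6 h 17 min; less 30 min break → 5 h 47 min
Tue: 7:10 AM–6:52 PM = 11 h 42 min; less 30 min break → 11 h 12 min
Wed: 6:54 AM–11:46 AM = 4 h 52 min; less 30 min break → 4 h 22 min
Thu: 5:49 AM–12:21 PM = 6 h 32 min; less 30 min break → 6 h 2 min
Total: 5 h 47 min + 11 h 12 min + 4 h 22 min + 6 h 2 min = 27 h 23 min.

27.38 hours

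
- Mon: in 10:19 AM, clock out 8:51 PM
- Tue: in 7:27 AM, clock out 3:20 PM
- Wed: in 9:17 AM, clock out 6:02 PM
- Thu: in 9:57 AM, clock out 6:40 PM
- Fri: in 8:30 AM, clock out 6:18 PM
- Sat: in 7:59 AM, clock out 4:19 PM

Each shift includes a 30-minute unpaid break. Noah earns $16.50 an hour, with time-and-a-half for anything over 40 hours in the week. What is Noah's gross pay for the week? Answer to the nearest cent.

Mon: 10:19 AM–8:51 PM = 10 h 32 min; less 30 min break → 10 h 2 min
Tue: 7:27 AM–3:20 PM = 7 h 53 min; less 30 min break → 7 h 23 min
Wed: 9:17 AM–6:02 PM = 8 h 45 min; less 30 min break → 8 h 15 min
Thu: 9:57 AM–6:40 PM = 8 h 43 min; less 30 min break → 8 h 13 min
Fri: 8:30 AM–6:18 PM = 9 h 48 min; less 30 min break → 9 h 18 min
Sat: 7:59 AM–4:19 PM = 8 h 20 min; less 30 min break → 7 h 50 min
Total worked: 51 h 1 min = 3061 min.
Regular 40 h 0 min = 2400 min at $16.50/h; overtime 11 h 1 min = 661 min at $24.75/h.
Pay = (2400 × $16.50 + 661 × $24.75) ÷ 60 = $932.66.

$932.66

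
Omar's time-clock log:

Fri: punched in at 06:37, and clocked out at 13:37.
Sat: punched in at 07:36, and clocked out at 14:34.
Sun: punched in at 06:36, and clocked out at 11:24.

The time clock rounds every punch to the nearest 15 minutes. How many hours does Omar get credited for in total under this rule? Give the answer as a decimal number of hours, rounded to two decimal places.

Fri: in 06:37→06:30, out 13:37→13:30; 7 h 0 min
Sat: in 07:36→07:30, out 14:34→14:30; 7 h 0 min
Sun: in 06:36→06:30, out 11:24→11:30; 5 h 0 min
Total credited: 19 h 0 min.

19.00 hours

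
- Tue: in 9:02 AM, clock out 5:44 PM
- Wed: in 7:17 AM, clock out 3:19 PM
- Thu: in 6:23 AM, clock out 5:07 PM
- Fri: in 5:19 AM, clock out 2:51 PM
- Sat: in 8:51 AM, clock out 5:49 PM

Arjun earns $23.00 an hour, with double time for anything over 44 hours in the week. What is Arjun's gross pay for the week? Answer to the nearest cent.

$1102.47

Tue: 9:02 AM–5:44 PM = 8 h 42 min
Wed: 7:17 AM–3:19 PM = 8 h 2 min
Thu: 6:23 AM–5:07 PM = 10 h 44 min
Fri: 5:19 AM–2:51 PM = 9 h 32 min
Sat: 8:51 AM–5:49 PM = 8 h 58 min
Total worked: 45 h 58 min = 2758 min.
Regular 44 h 0 min = 2640 min at $23.00/h; overtime 1 h 58 min = 118 min at $46.00/h.
Pay = (2640 × $23.00 + 118 × $46.00) ÷ 60 = $1102.47.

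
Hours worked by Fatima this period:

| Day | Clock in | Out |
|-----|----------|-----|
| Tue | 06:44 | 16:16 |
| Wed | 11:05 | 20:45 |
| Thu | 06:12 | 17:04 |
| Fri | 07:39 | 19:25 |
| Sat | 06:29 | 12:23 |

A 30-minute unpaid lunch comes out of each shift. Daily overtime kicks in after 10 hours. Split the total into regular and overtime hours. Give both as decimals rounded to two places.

Tue: 06:44–16:16 = 9 h 32 min; less 30 min break → 9 h 2 min
Wed: 11:05–20:45 = 9 h 40 min; less 30 min break → 9 h 10 min
Thu: 06:12–17:04 = 10 h 52 min; less 30 min break → 10 h 22 min
Fri: 07:39–19:25 = 11 h 46 min; less 30 min break → 11 h 16 min
Sat: 06:29–12:23 = 5 h 54 min; less 30 min break → 5 h 24 min
Tue reg 9 h 2 min / OT 0 h 0 min; Wed reg 9 h 10 min / OT 0 h 0 min; Thu reg 10 h 0 min / OT 0 h 22 min; Fri reg 10 h 0 min / OT 1 h 16 min; Sat reg 5 h 24 min / OT 0 h 0 min.
Totals: regular 43 h 36 min, overtime 1 h 38 min.

Regular 43.60 hours, overtime 1.63 hours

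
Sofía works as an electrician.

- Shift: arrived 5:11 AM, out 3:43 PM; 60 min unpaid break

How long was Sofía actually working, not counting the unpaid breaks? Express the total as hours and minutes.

Shift: 5:11 AM–3:43 PM = 10 h 32 min; less 60 min break → 9 h 32 min

9 h 32 min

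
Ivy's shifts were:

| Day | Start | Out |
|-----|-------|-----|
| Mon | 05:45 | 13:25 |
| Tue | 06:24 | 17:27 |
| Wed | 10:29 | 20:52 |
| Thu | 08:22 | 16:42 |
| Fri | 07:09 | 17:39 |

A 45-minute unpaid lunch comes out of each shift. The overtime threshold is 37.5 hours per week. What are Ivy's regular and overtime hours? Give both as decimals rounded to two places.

Mon: 05:45–13:25 = 7 h 40 min; less 45 min break → 6 h 55 min
Tue: 06:24–17:27 = 11 h 3 min; less 45 min break → 10 h 18 min
Wed: 10:29–20:52 = 10 h 23 min; less 45 min break → 9 h 38 min
Thu: 08:22–16:42 = 8 h 20 min; less 45 min break → 7 h 35 min
Fri: 07:09–17:39 = 10 h 30 min; less 45 min break → 9 h 45 min
Total worked: 44 h 11 min = 44.18 h.
Threshold 37.5 h → overtime 6 h 41 min, regular 37 h 30 min.

Regular 37.50 hours, overtime 6.68 hours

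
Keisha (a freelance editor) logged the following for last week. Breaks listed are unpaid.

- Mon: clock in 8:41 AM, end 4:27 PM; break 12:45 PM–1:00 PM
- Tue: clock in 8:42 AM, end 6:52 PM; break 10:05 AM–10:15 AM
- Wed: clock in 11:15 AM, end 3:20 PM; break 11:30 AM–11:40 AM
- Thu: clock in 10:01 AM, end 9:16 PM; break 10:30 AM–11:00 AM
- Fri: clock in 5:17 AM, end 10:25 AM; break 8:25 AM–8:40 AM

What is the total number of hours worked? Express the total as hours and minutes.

Mon: 8:41 AM–4:27 PM = 7 h 46 min; less 15 min break → 7 h 31 min
Tue: 8:42 AM–6:52 PM = 10 h 10 min; less 10 min break → 10 h 0 min
Wed: 11:15 AM–3:20 PM = 4 h 5 min; less 10 min break → 3 h 55 min
Thu: 10:01 AM–9:16 PM = 11 h 15 min; less 30 min break → 10 h 45 min
Fri: 5:17 AM–10:25 AM = 5 h 8 min; less 15 min break → 4 h 53 min
Total: 7 h 31 min + 10 h 0 min + 3 h 55 min + 10 h 45 min + 4 h 53 min = 37 h 4 min.

37 h 4 min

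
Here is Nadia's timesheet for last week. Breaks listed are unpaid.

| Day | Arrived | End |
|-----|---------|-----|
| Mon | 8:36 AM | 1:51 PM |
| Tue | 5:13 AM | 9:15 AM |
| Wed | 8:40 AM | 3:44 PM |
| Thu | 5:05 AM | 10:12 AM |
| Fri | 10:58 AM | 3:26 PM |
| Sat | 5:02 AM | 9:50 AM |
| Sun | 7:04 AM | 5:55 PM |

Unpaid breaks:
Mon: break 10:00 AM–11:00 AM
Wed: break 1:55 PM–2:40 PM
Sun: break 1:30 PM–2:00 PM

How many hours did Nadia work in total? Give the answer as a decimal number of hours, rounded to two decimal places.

Mon: 8:36 AM–1:51 PM = 5 h 15 min; less 60 min break → 4 h 15 min
Tue: 5:13 AM–9:15 AM = 4 h 2 min
Wed: 8:40 AM–3:44 PM = 7 h 4 min; less 45 min break → 6 h 19 min
Thu: 5:05 AM–10:12 AM = 5 h 7 min
Fri: 10:58 AM–3:26 PM = 4 h 28 min
Sat: 5:02 AM–9:50 AM = 4 h 48 min
Sun: 7:04 AM–5:55 PM = 10 h 51 min; less 30 min break → 10 h 21 min
Total: 4 h 15 min + 4 h 2 min + 6 h 19 min + 5 h 7 min + 4 h 28 min + 4 h 48 min + 10 h 21 min = 39 h 20 min.

39.33 hours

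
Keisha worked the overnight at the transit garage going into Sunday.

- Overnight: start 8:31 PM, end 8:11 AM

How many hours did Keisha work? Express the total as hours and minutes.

11 h 40 min

Overnight: 8:31 PM → midnight = 3 h 29 min; midnight → 8:11 AM = 8 h 11 min; span 11 h 40 min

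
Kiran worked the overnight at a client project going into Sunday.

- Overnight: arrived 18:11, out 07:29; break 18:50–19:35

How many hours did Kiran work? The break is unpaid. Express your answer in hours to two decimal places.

12.55 hours

Overnight: 18:11 → midnight = 5 h 49 min; midnight → 07:29 = 7 h 29 min; span 13 h 18 min; less 45 min break → 12 h 33 min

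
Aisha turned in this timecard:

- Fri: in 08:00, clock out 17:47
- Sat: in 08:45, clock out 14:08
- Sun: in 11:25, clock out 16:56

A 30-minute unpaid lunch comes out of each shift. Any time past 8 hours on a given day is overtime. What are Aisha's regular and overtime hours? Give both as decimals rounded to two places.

Fri: 08:00–17:47 = 9 h 47 min; less 30 min break → 9 h 17 min
Sat: 08:45–14:08 = 5 h 23 min; less 30 min break → 4 h 53 min
Sun: 11:25–16:56 = 5 h 31 min; less 30 min break → 5 h 1 min
Fri reg 8 h 0 min / OT 1 h 17 min; Sat reg 4 h 53 min / OT 0 h 0 min; Sun reg 5 h 1 min / OT 0 h 0 min.
Totals: regular 17 h 54 min, overtime 1 h 17 min.

Regular 17.90 hours, overtime 1.28 hours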